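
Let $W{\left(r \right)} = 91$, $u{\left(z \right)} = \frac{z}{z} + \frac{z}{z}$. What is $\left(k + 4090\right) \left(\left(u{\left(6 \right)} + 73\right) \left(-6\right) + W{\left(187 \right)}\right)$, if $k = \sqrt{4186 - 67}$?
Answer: $-1468310 - 359 \sqrt{4119} \approx -1.4914 \cdot 10^{6}$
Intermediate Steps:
$u{\left(z \right)} = 2$ ($u{\left(z \right)} = 1 + 1 = 2$)
$k = \sqrt{4119} \approx 64.179$
$\left(k + 4090\right) \left(\left(u{\left(6 \right)} + 73\right) \left(-6\right) + W{\left(187 \right)}\right) = \left(\sqrt{4119} + 4090\right) \left(\left(2 + 73\right) \left(-6\right) + 91\right) = \left(4090 + \sqrt{4119}\right) \left(75 \left(-6\right) + 91\right) = \left(4090 + \sqrt{4119}\right) \left(-450 + 91\right) = \left(4090 + \sqrt{4119}\right) \left(-359\right) = -1468310 - 359 \sqrt{4119}$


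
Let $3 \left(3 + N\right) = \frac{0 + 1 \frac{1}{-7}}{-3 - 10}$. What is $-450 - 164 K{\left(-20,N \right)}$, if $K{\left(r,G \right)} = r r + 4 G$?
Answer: $- \frac{17495042}{273} \approx -64084.0$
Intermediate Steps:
$N = - \frac{818}{273}$ ($N = -3 + \frac{\left(0 + 1 \frac{1}{-7}\right) \frac{1}{-3 - 10}}{3} = -3 + \frac{\left(0 + 1 \left(- \frac{1}{7}\right)\right) \frac{1}{-13}}{3} = -3 + \frac{\left(0 - \frac{1}{7}\right) \left(- \frac{1}{13}\right)}{3} = -3 + \frac{\left(- \frac{1}{7}\right) \left(- \frac{1}{13}\right)}{3} = -3 + \frac{1}{3} \cdot \frac{1}{91} = -3 + \frac{1}{273} = - \frac{818}{273} \approx -2.9963$)
$K{\left(r,G \right)} = r^{2} + 4 G$
$-450 - 164 K{\left(-20,N \right)} = -450 - 164 \left(\left(-20\right)^{2} + 4 \left(- \frac{818}{273}\right)\right) = -450 - 164 \left(400 - \frac{3272}{273}\right) = -450 - \frac{17372192}{273} = - \frac{17495042}{273}$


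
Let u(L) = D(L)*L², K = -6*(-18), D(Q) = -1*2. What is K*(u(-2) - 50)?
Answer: -6264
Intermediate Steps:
D(Q) = -2
K = 108
u(L) = -2*L²
K*(u(-2) - 50) = 108*(-2*(-2)² - 50) = 108*(-2*4 - 50) = 108*(-8 - 50) = 108*(-58) = -6264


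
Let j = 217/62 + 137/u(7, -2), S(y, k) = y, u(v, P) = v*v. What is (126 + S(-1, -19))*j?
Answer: 77125/98 ≈ 786.99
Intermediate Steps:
u(v, P) = v²
j = 617/98 (j = 217/62 + 137/(7²) = 217*(1/62) + 137/49 = 7/2 + 137*(1/49) = 7/2 + 137/49 = 617/98 ≈ 6.2959)
(126 + S(-1, -19))*j = (126 - 1)*(617/98) = 125*(617/98) = 77125/98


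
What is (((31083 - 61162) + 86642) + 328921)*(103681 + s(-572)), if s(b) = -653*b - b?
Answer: 184172305196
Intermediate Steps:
s(b) = -654*b
(((31083 - 61162) + 86642) + 328921)*(103681 + s(-572)) = (((31083 - 61162) + 86642) + 328921)*(103681 - 654*(-572)) = ((-30079 + 86642) + 328921)*(103681 + 374088) = (56563 + 328921)*477769 = 385484*477769 = 184172305196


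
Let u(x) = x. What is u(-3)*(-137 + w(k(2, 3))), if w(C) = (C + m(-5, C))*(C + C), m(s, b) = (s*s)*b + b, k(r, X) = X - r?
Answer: 249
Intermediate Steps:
m(s, b) = b + b*s² (m(s, b) = s²*b + b = b*s² + b = b + b*s²)
w(C) = 54*C² (w(C) = (C + C*(1 + (-5)²))*(C + C) = (C + C*(1 + 25))*(2*C) = (C + C*26)*(2*C) = (C + 26*C)*(2*C) = (27*C)*(2*C) = 54*C²)
u(-3)*(-137 + w(k(2, 3))) = -3*(-137 + 54*(3 - 1*2)²) = -3*(-137 + 54*(3 - 2)²) = -3*(-137 + 54*1²) = -3*(-137 + 54*1) = -3*(-137 + 54) = -3*(-83) = 249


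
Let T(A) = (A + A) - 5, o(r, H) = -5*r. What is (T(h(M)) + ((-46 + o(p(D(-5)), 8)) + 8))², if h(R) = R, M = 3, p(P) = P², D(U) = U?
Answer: 26244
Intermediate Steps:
T(A) = -5 + 2*A (T(A) = 2*A - 5 = -5 + 2*A)
(T(h(M)) + ((-46 + o(p(D(-5)), 8)) + 8))² = ((-5 + 2*3) + ((-46 - 5*(-5)²) + 8))² = ((-5 + 6) + ((-46 - 5*25) + 8))² = (1 + ((-46 - 125) + 8))² = (1 + (-171 + 8))² = (1 - 163)² = (-162)² = 26244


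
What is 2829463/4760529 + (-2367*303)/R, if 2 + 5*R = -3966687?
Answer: 28294880554652/18883538018481 ≈ 1.4984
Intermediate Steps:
R = -3966689/5 (R = -⅖ + (⅕)*(-3966687) = -⅖ - 3966687/5 = -3966689/5 ≈ -7.9334e+5)
2829463/4760529 + (-2367*303)/R = 2829463/4760529 + (-2367*303)/(-3966689/5) = 2829463*(1/4760529) - 717201*(-5/3966689) = 2829463/4760529 + 3586005/3966689 = 28294880554652/18883538018481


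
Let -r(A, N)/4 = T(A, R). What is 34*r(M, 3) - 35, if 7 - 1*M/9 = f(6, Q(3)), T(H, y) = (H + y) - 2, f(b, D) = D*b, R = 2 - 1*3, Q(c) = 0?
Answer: -8195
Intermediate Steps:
R = -1 (R = 2 - 3 = -1)
T(H, y) = -2 + H + y
M = 63 (M = 63 - 0*6 = 63 - 9*0 = 63 + 0 = 63)
r(A, N) = 12 - 4*A (r(A, N) = -4*(-2 + A - 1) = -4*(-3 + A) = 12 - 4*A)
34*r(M, 3) - 35 = 34*(12 - 4*63) - 35 = 34*(12 - 252) - 35 = 34*(-240) - 35 = -8160 - 35 = -8195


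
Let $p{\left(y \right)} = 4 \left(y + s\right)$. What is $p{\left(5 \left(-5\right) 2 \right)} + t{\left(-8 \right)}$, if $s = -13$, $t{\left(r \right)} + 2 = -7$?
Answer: $-261$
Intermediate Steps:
$t{\left(r \right)} = -9$ ($t{\left(r \right)} = -2 - 7 = -9$)
$p{\left(y \right)} = -52 + 4 y$ ($p{\left(y \right)} = 4 \left(y - 13\right) = 4 \left(-13 + y\right) = -52 + 4 y$)
$p{\left(5 \left(-5\right) 2 \right)} + t{\left(-8 \right)} = \left(-52 + 4 \cdot 5 \left(-5\right) 2\right) - 9 = \left(-52 + 4 \left(\left(-25\right) 2\right)\right) - 9 = \left(-52 + 4 \left(-50\right)\right) - 9 = \left(-52 - 200\right) - 9 = -252 - 9 = -261$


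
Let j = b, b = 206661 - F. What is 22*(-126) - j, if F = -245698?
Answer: -455131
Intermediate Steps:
b = 452359 (b = 206661 - 1*(-245698) = 206661 + 245698 = 452359)
j = 452359
22*(-126) - j = 22*(-126) - 1*452359 = -2772 - 452359 = -455131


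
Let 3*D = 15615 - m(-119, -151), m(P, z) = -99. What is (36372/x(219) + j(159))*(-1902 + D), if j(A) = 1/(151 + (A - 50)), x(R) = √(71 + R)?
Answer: 834/65 + 60668496*√290/145 ≈ 7.1252e+6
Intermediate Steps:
j(A) = 1/(101 + A) (j(A) = 1/(151 + (-50 + A)) = 1/(101 + A))
D = 5238 (D = (15615 - 1*(-99))/3 = (15615 + 99)/3 = (⅓)*15714 = 5238)
(36372/x(219) + j(159))*(-1902 + D) = (36372/(√(71 + 219)) + 1/(101 + 159))*(-1902 + 5238) = (36372/(√290) + 1/260)*3336 = (36372*(√290/290) + 1/260)*3336 = (18186*√290/145 + 1/260)*3336 = (1/260 + 18186*√290/145)*3336 = 834/65 + 60668496*√290/145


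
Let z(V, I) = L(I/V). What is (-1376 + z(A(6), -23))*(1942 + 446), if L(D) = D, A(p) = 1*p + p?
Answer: -3290465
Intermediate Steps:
A(p) = 2*p (A(p) = p + p = 2*p)
z(V, I) = I/V
(-1376 + z(A(6), -23))*(1942 + 446) = (-1376 - 23/(2*6))*(1942 + 446) = (-1376 - 23/12)*2388 = -16535/12*2388 = -3290465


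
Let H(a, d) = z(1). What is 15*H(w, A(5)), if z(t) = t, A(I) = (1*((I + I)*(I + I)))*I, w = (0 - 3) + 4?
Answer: 15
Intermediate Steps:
w = 1 (w = -3 + 4 = 1)
A(I) = 4*I**3 (A(I) = (1*((2*I)*(2*I)))*I = (1*(4*I**2))*I = (4*I**2)*I = 4*I**3)
H(a, d) = 1
15*H(w, A(5)) = 15*1 = 15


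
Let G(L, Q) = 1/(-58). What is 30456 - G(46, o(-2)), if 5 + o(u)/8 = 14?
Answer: 1766449/58 ≈ 30456.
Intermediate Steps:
o(u) = 72 (o(u) = -40 + 8*14 = -40 + 112 = 72)
G(L, Q) = -1/58
30456 - G(46, o(-2)) = 30456 - 1*(-1/58) = 30456 + 1/58 = 1766449/58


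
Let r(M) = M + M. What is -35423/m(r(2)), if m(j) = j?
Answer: -35423/4 ≈ -8855.8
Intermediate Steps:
r(M) = 2*M
-35423/m(r(2)) = -35423/(2*2) = -35423/4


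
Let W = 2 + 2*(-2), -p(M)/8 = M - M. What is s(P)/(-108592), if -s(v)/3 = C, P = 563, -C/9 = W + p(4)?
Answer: 27/54296 ≈ 0.00049727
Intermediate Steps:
p(M) = 0 (p(M) = -8*(M - M) = -8*0 = 0)
W = -2 (W = 2 - 4 = -2)
C = 18 (C = -9*(-2 + 0) = -9*(-2) = 18)
s(v) = -54 (s(v) = -3*18 = -54)
s(P)/(-108592) = -54/(-108592) = -54*(-1/108592) = 27/54296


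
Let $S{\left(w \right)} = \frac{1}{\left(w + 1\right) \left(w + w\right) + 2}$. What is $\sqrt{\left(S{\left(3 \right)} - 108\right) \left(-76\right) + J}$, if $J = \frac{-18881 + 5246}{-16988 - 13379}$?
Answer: $\frac{\sqrt{1278783151872967}}{394771} \approx 90.584$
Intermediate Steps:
$S{\left(w \right)} = \frac{1}{2 + 2 w \left(1 + w\right)}$ ($S{\left(w \right)} = \frac{1}{\left(1 + w\right) 2 w + 2} = \frac{1}{2 w \left(1 + w\right) + 2} = \frac{1}{2 + 2 w \left(1 + w\right)}$)
$J = \frac{13635}{30367}$ ($J = - \frac{13635}{-30367} = \left(-13635\right) \left(- \frac{1}{30367}\right) = \frac{13635}{30367} \approx 0.44901$)
$\sqrt{\left(S{\left(3 \right)} - 108\right) \left(-76\right) + J} = \sqrt{\left(\frac{1}{2 \left(1 + 3 + 3^{2}\right)} - 108\right) \left(-76\right) + \frac{13635}{30367}} = \sqrt{\left(\frac{1}{2 \left(1 + 3 + 9\right)} - 108\right) \left(-76\right) + \frac{13635}{30367}} = \sqrt{\left(\frac{1}{2 \cdot 13} - 108\right) \left(-76\right) + \frac{13635}{30367}} = \sqrt{\left(\frac{1}{2} \cdot \frac{1}{13} - 108\right) \left(-76\right) + \frac{13635}{30367}} = \sqrt{\left(\frac{1}{26} - 108\right) \left(-76\right) + \frac{13635}{30367}} = \sqrt{\left(- \frac{2807}{26}\right) \left(-76\right) + \frac{13635}{30367}} = \sqrt{\frac{106666}{13} + \frac{13635}{30367}} = \sqrt{\frac{3239303677}{394771}} = \frac{\sqrt{1278783151872967}}{394771}$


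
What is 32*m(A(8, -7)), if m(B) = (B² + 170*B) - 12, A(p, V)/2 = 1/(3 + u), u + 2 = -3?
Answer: -5792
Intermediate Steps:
u = -5 (u = -2 - 3 = -5)
A(p, V) = -1 (A(p, V) = 2/(3 - 5) = 2/(-2) = 2*(-½) = -1)
m(B) = -12 + B² + 170*B
32*m(A(8, -7)) = 32*(-12 + (-1)² + 170*(-1)) = 32*(-12 + 1 - 170) = 32*(-181) = -5792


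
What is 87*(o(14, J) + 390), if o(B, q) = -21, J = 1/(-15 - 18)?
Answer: 32103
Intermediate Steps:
J = -1/33 (J = 1/(-33) = -1/33 ≈ -0.030303)
87*(o(14, J) + 390) = 87*(-21 + 390) = 87*369 = 32103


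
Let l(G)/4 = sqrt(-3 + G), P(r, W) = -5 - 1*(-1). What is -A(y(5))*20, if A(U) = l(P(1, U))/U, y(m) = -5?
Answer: 16*I*sqrt(7) ≈ 42.332*I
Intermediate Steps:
P(r, W) = -4 (P(r, W) = -5 + 1 = -4)
l(G) = 4*sqrt(-3 + G)
A(U) = 4*I*sqrt(7)/U (A(U) = (4*sqrt(-3 - 4))/U = (4*sqrt(-7))/U = (4*(I*sqrt(7)))/U = (4*I*sqrt(7))/U = 4*I*sqrt(7)/U)
-A(y(5))*20 = -4*I*sqrt(7)/(-5)*20 = -4*I*sqrt(7)*(-1/5)*20 = -(-4*I*sqrt(7)/5)*20 = -(-16)*I*sqrt(7) = 16*I*sqrt(7)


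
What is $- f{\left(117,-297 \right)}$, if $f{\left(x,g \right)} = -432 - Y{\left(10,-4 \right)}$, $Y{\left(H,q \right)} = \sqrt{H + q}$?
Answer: $432 + \sqrt{6} \approx 434.45$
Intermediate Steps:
$f{\left(x,g \right)} = -432 - \sqrt{6}$ ($f{\left(x,g \right)} = -432 - \sqrt{10 - 4} = -432 - \sqrt{6}$)
$- f{\left(117,-297 \right)} = - (-432 - \sqrt{6}) = 432 + \sqrt{6}$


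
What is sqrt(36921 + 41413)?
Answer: sqrt(78334) ≈ 279.88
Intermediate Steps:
sqrt(36921 + 41413) = sqrt(78334)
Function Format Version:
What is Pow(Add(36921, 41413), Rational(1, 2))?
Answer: Pow(78334, Rational(1, 2)) ≈ 279.88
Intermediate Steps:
Pow(Add(36921, 41413), Rational(1, 2)) = Pow(78334, Rational(1, 2))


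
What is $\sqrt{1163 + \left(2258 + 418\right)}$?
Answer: $\sqrt{3839} \approx 61.96$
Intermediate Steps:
$\sqrt{1163 + \left(2258 + 418\right)} = \sqrt{1163 + 2676} = \sqrt{3839}$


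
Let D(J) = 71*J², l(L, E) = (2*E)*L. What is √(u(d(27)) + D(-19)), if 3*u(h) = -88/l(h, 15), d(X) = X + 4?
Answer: √5542056155/465 ≈ 160.10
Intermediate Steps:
l(L, E) = 2*E*L
d(X) = 4 + X
u(h) = -44/(45*h) (u(h) = (-88*1/(30*h))/3 = (-44/(15*h))/3 = -44/(45*h))
√(u(d(27)) + D(-19)) = √(-44/(45*(4 + 27)) + 71*(-19)²) = √(-44/45/31 + 71*361) = √(-44/45*1/31 + 25631) = √(-44/1395 + 25631) = √(35755201/1395) = √5542056155/465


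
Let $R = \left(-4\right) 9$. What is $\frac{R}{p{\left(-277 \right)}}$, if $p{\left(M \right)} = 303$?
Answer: $- \frac{12}{101} \approx -0.11881$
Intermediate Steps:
$R = -36$
$\frac{R}{p{\left(-277 \right)}} = - \frac{36}{303} = \left(-36\right) \frac{1}{303} = - \frac{12}{101}$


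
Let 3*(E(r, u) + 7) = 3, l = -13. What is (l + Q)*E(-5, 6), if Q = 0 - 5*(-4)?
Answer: -42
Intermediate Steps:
E(r, u) = -6 (E(r, u) = -7 + (1/3)*3 = -7 + 1 = -6)
Q = 20 (Q = 0 + 20 = 20)
(l + Q)*E(-5, 6) = (-13 + 20)*(-6) = 7*(-6) = -42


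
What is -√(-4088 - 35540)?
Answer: -2*I*√9907 ≈ -199.07*I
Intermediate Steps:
-√(-4088 - 35540) = -√(-39628) = -2*I*√9907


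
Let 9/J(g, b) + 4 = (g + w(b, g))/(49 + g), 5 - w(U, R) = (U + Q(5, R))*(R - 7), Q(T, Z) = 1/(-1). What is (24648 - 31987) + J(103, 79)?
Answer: -14656325/1997 ≈ -7339.2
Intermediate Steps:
Q(T, Z) = -1
w(U, R) = 5 - (-1 + U)*(-7 + R) (w(U, R) = 5 - (U - 1)*(R - 7) = 5 - (-1 + U)*(-7 + R))
J(g, b) = 9/(-4 + (-2 + 2*g + 7*b - b*g)/(49 + g)) (J(g, b) = 9/(-4 + (g + (-2 + g + 7*b - g*b))/(49 + g)) = 9/(-4 + (g + (-2 + g + 7*b - b*g))/(49 + g)) = 9/(-4 + (-2 + 2*g + 7*b - b*g)/(49 + g)))
(24648 - 31987) + J(103, 79) = (24648 - 31987) + 9*(-49 - 1*103)/(198 - 7*79 + 2*103 + 79*103) = -7339 + 9*(-49 - 103)/(198 - 553 + 206 + 8137) = -7339 + 9*(-152)/7988 = -7339 + 9*(1/7988)*(-152) = -7339 - 342/1997 = -14656325/1997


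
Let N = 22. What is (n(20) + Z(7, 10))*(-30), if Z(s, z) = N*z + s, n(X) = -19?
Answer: -6240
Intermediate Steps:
Z(s, z) = s + 22*z (Z(s, z) = 22*z + s = s + 22*z)
(n(20) + Z(7, 10))*(-30) = (-19 + (7 + 22*10))*(-30) = (-19 + (7 + 220))*(-30) = (-19 + 227)*(-30) = 208*(-30) = -6240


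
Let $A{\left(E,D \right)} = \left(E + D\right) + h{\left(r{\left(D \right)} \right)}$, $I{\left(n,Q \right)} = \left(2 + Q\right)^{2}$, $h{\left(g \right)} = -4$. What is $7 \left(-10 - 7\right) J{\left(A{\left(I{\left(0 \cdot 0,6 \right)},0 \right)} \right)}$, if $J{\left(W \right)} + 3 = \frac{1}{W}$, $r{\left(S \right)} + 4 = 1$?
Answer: $\frac{21301}{60} \approx 355.02$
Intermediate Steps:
$r{\left(S \right)} = -3$ ($r{\left(S \right)} = -4 + 1 = -3$)
$A{\left(E,D \right)} = -4 + D + E$ ($A{\left(E,D \right)} = \left(E + D\right) - 4 = \left(D + E\right) - 4 = -4 + D + E$)
$J{\left(W \right)} = -3 + \frac{1}{W}$
$7 \left(-10 - 7\right) J{\left(A{\left(I{\left(0 \cdot 0,6 \right)},0 \right)} \right)} = 7 \left(-10 - 7\right) \left(-3 + \frac{1}{-4 + 0 + \left(2 + 6\right)^{2}}\right) = 7 \left(-17\right) \left(-3 + \frac{1}{-4 + 0 + 8^{2}}\right) = - 119 \left(-3 + \frac{1}{-4 + 0 + 64}\right) = - 119 \left(-3 + \frac{1}{60}\right) = \left(-119\right) \left(- \frac{179}{60}\right) = \frac{21301}{60}$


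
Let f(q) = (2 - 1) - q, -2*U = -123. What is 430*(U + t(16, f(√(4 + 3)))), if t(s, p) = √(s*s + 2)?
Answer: 26445 + 430*√258 ≈ 33352.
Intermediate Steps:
U = 123/2 (U = -½*(-123) = 123/2 ≈ 61.500)
f(q) = 1 - q
t(s, p) = √(2 + s²) (t(s, p) = √(s² + 2) = √(2 + s²))
430*(U + t(16, f(√(4 + 3)))) = 430*(123/2 + √(2 + 16²)) = 430*(123/2 + √(2 + 256)) = 430*(123/2 + √258) = 26445 + 430*√258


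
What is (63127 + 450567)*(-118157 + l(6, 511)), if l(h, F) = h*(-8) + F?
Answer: -60458701636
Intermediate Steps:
l(h, F) = F - 8*h (l(h, F) = -8*h + F = F - 8*h)
(63127 + 450567)*(-118157 + l(6, 511)) = (63127 + 450567)*(-118157 + (511 - 8*6)) = 513694*(-118157 + (511 - 48)) = 513694*(-118157 + 463) = 513694*(-117694) = -60458701636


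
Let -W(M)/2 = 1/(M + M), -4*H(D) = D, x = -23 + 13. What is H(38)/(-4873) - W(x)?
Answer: -2389/24365 ≈ -0.098050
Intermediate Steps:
x = -10
H(D) = -D/4
W(M) = -1/M (W(M) = -2/(M + M) = -2*1/(2*M) = -1/M)
H(38)/(-4873) - W(x) = -1/4*38/(-4873) - (-1)/(-10) = -19/2*(-1/4873) - (-1)*(-1)/10 = 19/9746 - 1*1/10 = 19/9746 - 1/10 = -2389/24365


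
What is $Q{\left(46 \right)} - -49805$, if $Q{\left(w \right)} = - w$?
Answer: $49759$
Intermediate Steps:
$Q{\left(46 \right)} - -49805 = \left(-1\right) 46 - -49805 = -46 + 49805 = 49759$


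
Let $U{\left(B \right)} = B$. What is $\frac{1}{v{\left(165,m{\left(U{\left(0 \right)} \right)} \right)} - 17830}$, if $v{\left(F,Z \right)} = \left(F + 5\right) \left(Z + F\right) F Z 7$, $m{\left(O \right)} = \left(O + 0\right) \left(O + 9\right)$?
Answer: $- \frac{1}{17830} \approx -5.6085 \cdot 10^{-5}$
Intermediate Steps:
$m{\left(O \right)} = O \left(9 + O\right)$
$v{\left(F,Z \right)} = 7 F Z \left(5 + F\right) \left(F + Z\right)$ ($v{\left(F,Z \right)} = \left(5 + F\right) \left(F + Z\right) F Z 7 = F \left(5 + F\right) \left(F + Z\right) Z 7 = F Z \left(5 + F\right) \left(F + Z\right) 7 = 7 F Z \left(5 + F\right) \left(F + Z\right)$)
$\frac{1}{v{\left(165,m{\left(U{\left(0 \right)} \right)} \right)} - 17830} = \frac{1}{7 \cdot 165 \cdot 0 \left(9 + 0\right) \left(165^{2} + 5 \cdot 165 + 5 \cdot 0 \left(9 + 0\right) + 165 \cdot 0 \left(9 + 0\right)\right) - 17830} = \frac{1}{7 \cdot 165 \cdot 0 \cdot 9 \left(27225 + 825 + 5 \cdot 0 \cdot 9 + 165 \cdot 0 \cdot 9\right) - 17830} = \frac{1}{7 \cdot 165 \cdot 0 \left(27225 + 825 + 5 \cdot 0 + 165 \cdot 0\right) - 17830} = \frac{1}{7 \cdot 165 \cdot 0 \left(27225 + 825 + 0 + 0\right) - 17830} = \frac{1}{7 \cdot 165 \cdot 0 \cdot 28050 - 17830} = \frac{1}{0 - 17830} = \frac{1}{-17830} = - \frac{1}{17830}$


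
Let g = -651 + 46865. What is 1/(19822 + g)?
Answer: 1/66036 ≈ 1.5143e-5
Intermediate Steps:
g = 46214
1/(19822 + g) = 1/(19822 + 46214) = 1/66036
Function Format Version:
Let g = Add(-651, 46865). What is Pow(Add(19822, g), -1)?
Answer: Rational(1, 66036) ≈ 1.5143e-5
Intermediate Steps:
g = 46214
Pow(Add(19822, g), -1) = Pow(Add(19822, 46214), -1) = Pow(66036, -1) = Rational(1, 66036)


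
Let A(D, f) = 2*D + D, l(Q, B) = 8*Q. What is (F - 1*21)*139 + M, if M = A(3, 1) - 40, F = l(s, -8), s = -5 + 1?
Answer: -7398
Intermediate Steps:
s = -4
A(D, f) = 3*D
F = -32 (F = 8*(-4) = -32)
M = -31 (M = 3*3 - 40 = 9 - 40 = -31)
(F - 1*21)*139 + M = (-32 - 1*21)*139 - 31 = (-32 - 21)*139 - 31 = -53*139 - 31 = -7367 - 31 = -7398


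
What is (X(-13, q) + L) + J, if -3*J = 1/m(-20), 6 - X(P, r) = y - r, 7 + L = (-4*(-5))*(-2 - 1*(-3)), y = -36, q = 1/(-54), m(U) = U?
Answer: 29699/540 ≈ 54.998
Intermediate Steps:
q = -1/54 ≈ -0.018519
L = 13 (L = -7 + (-4*(-5))*(-2 - 1*(-3)) = -7 + 20*(-2 + 3) = -7 + 20*1 = -7 + 20 = 13)
X(P, r) = 42 + r (X(P, r) = 6 - (-36 - r) = 6 + (36 + r) = 42 + r)
J = 1/60 (J = -⅓/(-20) = -⅓*(-1/20) = 1/60 ≈ 0.016667)
(X(-13, q) + L) + J = ((42 - 1/54) + 13) + 1/60 = (2267/54 + 13) + 1/60 = 2969/54 + 1/60 = 29699/540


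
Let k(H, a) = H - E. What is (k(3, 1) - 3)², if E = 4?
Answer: 16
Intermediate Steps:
k(H, a) = -4 + H (k(H, a) = H - 1*4 = H - 4 = -4 + H)
(k(3, 1) - 3)² = ((-4 + 3) - 3)² = (-1 - 3)² = (-4)² = 16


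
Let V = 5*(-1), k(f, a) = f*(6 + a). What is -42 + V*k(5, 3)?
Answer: -267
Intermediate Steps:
V = -5
-42 + V*k(5, 3) = -42 - 25*(6 + 3) = -42 - 25*9 = -42 - 5*45 = -42 - 225 = -267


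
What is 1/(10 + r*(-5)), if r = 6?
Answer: -1/20 ≈ -0.050000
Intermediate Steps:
1/(10 + r*(-5)) = 1/(10 + 6*(-5)) = 1/(10 - 30) = 1/(-20) = -1/20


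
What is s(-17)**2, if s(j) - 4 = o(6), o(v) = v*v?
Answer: 1600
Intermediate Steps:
o(v) = v**2
s(j) = 40 (s(j) = 4 + 6**2 = 4 + 36 = 40)
s(-17)**2 = 40**2 = 1600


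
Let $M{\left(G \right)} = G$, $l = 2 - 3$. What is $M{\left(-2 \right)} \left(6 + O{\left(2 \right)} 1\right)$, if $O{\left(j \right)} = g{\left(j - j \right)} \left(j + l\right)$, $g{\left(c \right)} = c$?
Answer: $-12$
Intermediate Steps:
$l = -1$
$O{\left(j \right)} = 0$ ($O{\left(j \right)} = \left(j - j\right) \left(j - 1\right) = 0 \left(-1 + j\right) = 0$)
$M{\left(-2 \right)} \left(6 + O{\left(2 \right)} 1\right) = - 2 \left(6 + 0 \cdot 1\right) = - 2 \left(6 + 0\right) = \left(-2\right) 6 = -12$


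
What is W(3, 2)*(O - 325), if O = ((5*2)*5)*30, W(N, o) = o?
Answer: 2350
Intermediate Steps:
O = 1500 (O = (10*5)*30 = 50*30 = 1500)
W(3, 2)*(O - 325) = 2*(1500 - 325) = 2*1175 = 2350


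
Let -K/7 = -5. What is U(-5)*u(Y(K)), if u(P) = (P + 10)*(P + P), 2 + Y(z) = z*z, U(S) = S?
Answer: -15079590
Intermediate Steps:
K = 35 (K = -7*(-5) = 35)
Y(z) = -2 + z² (Y(z) = -2 + z*z = -2 + z²)
u(P) = 2*P*(10 + P) (u(P) = (10 + P)*(2*P) = 2*P*(10 + P))
U(-5)*u(Y(K)) = -10*(-2 + 35²)*(10 + (-2 + 35²)) = -10*(-2 + 1225)*(10 + (-2 + 1225)) = -10*1223*(10 + 1223) = -10*1223*1233 = -5*3015918 = -15079590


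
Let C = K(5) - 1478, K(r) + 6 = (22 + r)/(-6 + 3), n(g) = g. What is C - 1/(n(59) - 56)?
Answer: -4480/3 ≈ -1493.3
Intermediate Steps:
K(r) = -40/3 - r/3 (K(r) = -6 + (22 + r)/(-6 + 3) = -6 + (22 + r)/(-3) = -6 + (22 + r)*(-1/3) = -6 + (-22/3 - r/3) = -40/3 - r/3)
C = -1493 (C = (-40/3 - 1/3*5) - 1478 = (-40/3 - 5/3) - 1478 = -15 - 1478 = -1493)
C - 1/(n(59) - 56) = -1493 - 1/(59 - 56) = -1493 - 1/3 = -4480/3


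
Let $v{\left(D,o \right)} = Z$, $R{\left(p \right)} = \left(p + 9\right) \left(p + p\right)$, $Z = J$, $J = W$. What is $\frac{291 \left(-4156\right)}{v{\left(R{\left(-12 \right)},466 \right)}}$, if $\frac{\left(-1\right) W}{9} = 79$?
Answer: $\frac{403132}{237} \approx 1701.0$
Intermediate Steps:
$W = -711$ ($W = \left(-9\right) 79 = -711$)
$J = -711$
$Z = -711$
$R{\left(p \right)} = 2 p \left(9 + p\right)$ ($R{\left(p \right)} = \left(9 + p\right) 2 p = 2 p \left(9 + p\right)$)
$v{\left(D,o \right)} = -711$
$\frac{291 \left(-4156\right)}{v{\left(R{\left(-12 \right)},466 \right)}} = \frac{291 \left(-4156\right)}{-711} = \left(-1209396\right) \left(- \frac{1}{711}\right) = \frac{403132}{237}$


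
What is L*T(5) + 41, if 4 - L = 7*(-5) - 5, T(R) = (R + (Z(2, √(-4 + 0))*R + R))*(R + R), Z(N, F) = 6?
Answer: 17641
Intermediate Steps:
T(R) = 16*R² (T(R) = (R + (6*R + R))*(R + R) = (R + 7*R)*(2*R) = (8*R)*(2*R) = 16*R²)
L = 44 (L = 4 - (7*(-5) - 5) = 4 - (-35 - 5) = 4 - 1*(-40) = 4 + 40 = 44)
L*T(5) + 41 = 44*(16*5²) + 41 = 44*(16*25) + 41 = 44*400 + 41 = 17600 + 41 = 17641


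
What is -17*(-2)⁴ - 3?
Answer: -275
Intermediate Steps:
-17*(-2)⁴ - 3 = -17*16 - 3 = -272 - 3 = -275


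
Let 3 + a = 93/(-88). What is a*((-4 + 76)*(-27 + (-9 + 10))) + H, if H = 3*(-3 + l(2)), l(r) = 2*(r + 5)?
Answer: 83901/11 ≈ 7627.4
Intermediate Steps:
l(r) = 10 + 2*r (l(r) = 2*(5 + r) = 10 + 2*r)
a = -357/88 (a = -3 + 93/(-88) = -3 + 93*(-1/88) = -3 - 93/88 = -357/88 ≈ -4.0568)
H = 33 (H = 3*(-3 + (10 + 2*2)) = 3*(-3 + (10 + 4)) = 3*(-3 + 14) = 3*11 = 33)
a*((-4 + 76)*(-27 + (-9 + 10))) + H = -357*(-4 + 76)*(-27 + (-9 + 10))/88 + 33 = -3213*(-27 + 1)/11 + 33 = -3213*(-26)/11 + 33 = -357/88*(-1872) + 33 = 83538/11 + 33 = 83901/11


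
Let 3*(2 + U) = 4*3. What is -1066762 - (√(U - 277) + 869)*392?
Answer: -1407410 - 1960*I*√11 ≈ -1.4074e+6 - 6500.6*I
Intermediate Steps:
U = 2 (U = -2 + (4*3)/3 = -2 + (⅓)*12 = -2 + 4 = 2)
-1066762 - (√(U - 277) + 869)*392 = -1066762 - (√(2 - 277) + 869)*392 = -1066762 - (√(-275) + 869)*392 = -1066762 - (5*I*√11 + 869)*392 = -1066762 - (869 + 5*I*√11)*392 = -1066762 - (340648 + 1960*I*√11) = -1066762 + (-340648 - 1960*I*√11) = -1407410 - 1960*I*√11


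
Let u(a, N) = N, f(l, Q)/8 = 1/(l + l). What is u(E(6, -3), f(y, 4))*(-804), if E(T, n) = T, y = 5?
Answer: -3216/5 ≈ -643.20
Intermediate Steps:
f(l, Q) = 4/l (f(l, Q) = 8/(l + l) = 8/((2*l)) = 8*(1/(2*l)) = 4/l)
u(E(6, -3), f(y, 4))*(-804) = (4/5)*(-804) = -3216/5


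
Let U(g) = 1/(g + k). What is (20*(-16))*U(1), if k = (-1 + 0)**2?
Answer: -160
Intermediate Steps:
k = 1 (k = (-1)**2 = 1)
U(g) = 1/(1 + g) (U(g) = 1/(g + 1) = 1/(1 + g))
(20*(-16))*U(1) = (20*(-16))/(1 + 1) = -320/2 = -320*1/2 = -160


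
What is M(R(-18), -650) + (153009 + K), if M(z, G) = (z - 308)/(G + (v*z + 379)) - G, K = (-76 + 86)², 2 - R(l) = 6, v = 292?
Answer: 221259513/1439 ≈ 1.5376e+5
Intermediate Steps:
R(l) = -4 (R(l) = 2 - 1*6 = 2 - 6 = -4)
K = 100 (K = 10² = 100)
M(z, G) = -G + (-308 + z)/(379 + G + 292*z) (M(z, G) = (z - 308)/(G + (292*z + 379)) - G = (-308 + z)/(G + (379 + 292*z)) - G = (-308 + z)/(379 + G + 292*z) - G = -G + (-308 + z)/(379 + G + 292*z))
M(R(-18), -650) + (153009 + K) = (-308 - 4 - 1*(-650)² - 379*(-650) - 292*(-650)*(-4))/(379 - 650 + 292*(-4)) + (153009 + 100) = (-308 - 4 - 1*422500 + 246350 - 759200)/(379 - 650 - 1168) + 153109 = (-308 - 4 - 422500 + 246350 - 759200)/(-1439) + 153109 = -1/1439*(-935662) + 153109 = 935662/1439 + 153109 = 221259513/1439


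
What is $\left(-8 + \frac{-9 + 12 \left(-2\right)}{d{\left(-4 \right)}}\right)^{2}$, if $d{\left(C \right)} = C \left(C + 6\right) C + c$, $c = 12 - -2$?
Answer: $\frac{160801}{2116} \approx 75.993$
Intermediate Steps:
$c = 14$ ($c = 12 + 2 = 14$)
$d{\left(C \right)} = 14 + C^{2} \left(6 + C\right)$ ($d{\left(C \right)} = C \left(C + 6\right) C + 14 = C \left(6 + C\right) C + 14 = C^{2} \left(6 + C\right) + 14 = 14 + C^{2} \left(6 + C\right)$)
$\left(-8 + \frac{-9 + 12 \left(-2\right)}{d{\left(-4 \right)}}\right)^{2} = \left(-8 + \frac{-9 + 12 \left(-2\right)}{14 + \left(-4\right)^{3} + 6 \left(-4\right)^{2}}\right)^{2} = \left(-8 + \frac{-9 - 24}{14 - 64 + 6 \cdot 16}\right)^{2} = \left(-8 - \frac{33}{14 - 64 + 96}\right)^{2} = \left(-8 - \frac{33}{46}\right)^{2} = \left(- \frac{401}{46}\right)^{2} = \frac{160801}{2116}$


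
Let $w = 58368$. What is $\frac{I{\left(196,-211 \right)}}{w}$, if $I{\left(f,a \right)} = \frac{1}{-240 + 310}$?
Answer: $\frac{1}{4085760} \approx 2.4475 \cdot 10^{-7}$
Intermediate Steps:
$I{\left(f,a \right)} = \frac{1}{70}$
$\frac{I{\left(196,-211 \right)}}{w} = \frac{1}{70 \cdot 58368} = \frac{1}{70} \cdot \frac{1}{58368} = \frac{1}{4085760}$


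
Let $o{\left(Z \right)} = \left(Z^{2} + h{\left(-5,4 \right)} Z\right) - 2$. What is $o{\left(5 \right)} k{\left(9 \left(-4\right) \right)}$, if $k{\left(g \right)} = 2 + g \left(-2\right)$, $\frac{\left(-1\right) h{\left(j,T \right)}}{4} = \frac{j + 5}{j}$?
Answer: $1702$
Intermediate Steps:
$h{\left(j,T \right)} = - \frac{4 \left(5 + j\right)}{j}$ ($h{\left(j,T \right)} = - 4 \frac{j + 5}{j} = - 4 \frac{5 + j}{j} = - \frac{4 \left(5 + j\right)}{j}$)
$o{\left(Z \right)} = -2 + Z^{2}$ ($o{\left(Z \right)} = \left(Z^{2} + \left(-4 - \frac{20}{-5}\right) Z\right) - 2 = \left(Z^{2} + \left(-4 - -4\right) Z\right) - 2 = \left(Z^{2} + \left(-4 + 4\right) Z\right) - 2 = \left(Z^{2} + 0 Z\right) - 2 = \left(Z^{2} + 0\right) - 2 = Z^{2} - 2 = -2 + Z^{2}$)
$k{\left(g \right)} = 2 - 2 g$
$o{\left(5 \right)} k{\left(9 \left(-4\right) \right)} = \left(-2 + 5^{2}\right) \left(2 - 2 \cdot 9 \left(-4\right)\right) = \left(-2 + 25\right) \left(2 - -72\right) = 23 \left(2 + 72\right) = 23 \cdot 74 = 1702$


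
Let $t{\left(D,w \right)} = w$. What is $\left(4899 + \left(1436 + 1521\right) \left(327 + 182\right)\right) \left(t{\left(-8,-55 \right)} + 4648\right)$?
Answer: $6935485116$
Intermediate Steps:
$\left(4899 + \left(1436 + 1521\right) \left(327 + 182\right)\right) \left(t{\left(-8,-55 \right)} + 4648\right) = \left(4899 + \left(1436 + 1521\right) \left(327 + 182\right)\right) \left(-55 + 4648\right) = \left(4899 + 2957 \cdot 509\right) 4593 = \left(4899 + 1505113\right) 4593 = 1510012 \cdot 4593 = 6935485116$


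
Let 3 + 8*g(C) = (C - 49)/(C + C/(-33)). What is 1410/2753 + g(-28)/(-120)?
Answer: 57772871/112762880 ≈ 0.51234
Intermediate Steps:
g(C) = -3/8 + 33*(-49 + C)/(256*C) (g(C) = -3/8 + ((C - 49)/(C + C/(-33)))/8 = -3/8 + ((-49 + C)/(C + C*(-1/33)))/8 = -3/8 + ((-49 + C)/(C - C/33))/8 = -3/8 + ((-49 + C)/((32*C/33)))/8 = -3/8 + ((-49 + C)*(33/(32*C)))/8 = -3/8 + (33*(-49 + C)/(32*C))/8 = -3/8 + 33*(-49 + C)/(256*C))
1410/2753 + g(-28)/(-120) = 1410/2753 + ((21/256)*(-77 - 3*(-28))/(-28))/(-120) = 1410*(1/2753) + ((21/256)*(-1/28)*(-77 + 84))*(-1/120) = 1410/2753 + ((21/256)*(-1/28)*7)*(-1/120) = 1410/2753 - 21/1024*(-1/120) = 1410/2753 + 7/40960 = 57772871/112762880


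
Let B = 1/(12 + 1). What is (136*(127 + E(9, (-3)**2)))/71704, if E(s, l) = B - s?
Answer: 26095/116519 ≈ 0.22395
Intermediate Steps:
B = 1/13 ≈ 0.076923
E(s, l) = 1/13 - s
(136*(127 + E(9, (-3)**2)))/71704 = (136*(127 + (1/13 - 1*9)))/71704 = (136*(127 + (1/13 - 9)))*(1/71704) = (136*(127 - 116/13))*(1/71704) = (136*(1535/13))*(1/71704) = (208760/13)*(1/71704) = 26095/116519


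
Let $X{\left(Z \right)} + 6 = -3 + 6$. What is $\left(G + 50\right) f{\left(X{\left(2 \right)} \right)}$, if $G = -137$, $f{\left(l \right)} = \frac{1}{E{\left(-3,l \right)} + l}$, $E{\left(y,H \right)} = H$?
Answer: $\frac{29}{2} \approx 14.5$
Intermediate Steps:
$X{\left(Z \right)} = -3$ ($X{\left(Z \right)} = -6 + \left(-3 + 6\right) = -6 + 3 = -3$)
$f{\left(l \right)} = \frac{1}{2 l}$ ($f{\left(l \right)} = \frac{1}{l + l} = \frac{1}{2 l}$)
$\left(G + 50\right) f{\left(X{\left(2 \right)} \right)} = \left(-137 + 50\right) \frac{1}{2 \left(-3\right)} = - 87 \cdot \frac{1}{2} \left(- \frac{1}{3}\right) = \left(-87\right) \left(- \frac{1}{6}\right) = \frac{29}{2}$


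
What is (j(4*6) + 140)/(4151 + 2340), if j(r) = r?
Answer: 164/6491 ≈ 0.025266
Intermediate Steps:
(j(4*6) + 140)/(4151 + 2340) = (4*6 + 140)/(4151 + 2340) = (24 + 140)/6491 = 164*(1/6491) = 164/6491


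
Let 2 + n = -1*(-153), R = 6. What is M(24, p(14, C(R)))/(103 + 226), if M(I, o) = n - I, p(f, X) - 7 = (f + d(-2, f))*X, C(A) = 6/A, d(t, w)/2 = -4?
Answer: 127/329 ≈ 0.38602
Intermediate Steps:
d(t, w) = -8 (d(t, w) = 2*(-4) = -8)
p(f, X) = 7 + X*(-8 + f) (p(f, X) = 7 + (f - 8)*X = 7 + (-8 + f)*X = 7 + X*(-8 + f))
n = 151 (n = -2 - 1*(-153) = -2 + 153 = 151)
M(I, o) = 151 - I
M(24, p(14, C(R)))/(103 + 226) = (151 - 1*24)/(103 + 226) = (151 - 24)/329 = 127*(1/329) = 127/329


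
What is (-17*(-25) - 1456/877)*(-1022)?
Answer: -379436918/877 ≈ -4.3265e+5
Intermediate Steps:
(-17*(-25) - 1456/877)*(-1022) = (425 - 1456*1/877)*(-1022) = (425 - 1456/877)*(-1022) = (371269/877)*(-1022) = -379436918/877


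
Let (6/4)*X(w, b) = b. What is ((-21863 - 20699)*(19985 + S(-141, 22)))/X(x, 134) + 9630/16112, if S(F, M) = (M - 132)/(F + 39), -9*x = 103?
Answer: -87373398769435/9175784 ≈ -9.5222e+6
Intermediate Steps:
x = -103/9 (x = -1/9*103 = -103/9 ≈ -11.444)
X(w, b) = 2*b/3
S(F, M) = (-132 + M)/(39 + F)
((-21863 - 20699)*(19985 + S(-141, 22)))/X(x, 134) + 9630/16112 = ((-21863 - 20699)*(19985 + (-132 + 22)/(39 - 141)))/(((2/3)*134)) + 9630/16112 = (-42562*(19985 - 110/(-102)))/(268/3) + 9630*(1/16112) = -42562*(19985 - 1/102*(-110))*(3/268) + 4815/8056 = -42562*(19985 + 55/51)*(3/268) + 4815/8056 = -42562*1019290/51*(3/268) + 4815/8056 = -43383020980/51*3/268 + 4815/8056 = -10845755245/1139 + 4815/8056 = -87373398769435/9175784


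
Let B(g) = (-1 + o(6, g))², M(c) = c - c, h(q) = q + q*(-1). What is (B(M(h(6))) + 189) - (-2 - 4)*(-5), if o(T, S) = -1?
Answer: 163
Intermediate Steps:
h(q) = 0 (h(q) = q - q = 0)
M(c) = 0
B(g) = 4 (B(g) = (-1 - 1)² = (-2)² = 4)
(B(M(h(6))) + 189) - (-2 - 4)*(-5) = (4 + 189) - (-2 - 4)*(-5) = 193 - (-6)*(-5) = 193 - 1*30 = 193 - 30 = 163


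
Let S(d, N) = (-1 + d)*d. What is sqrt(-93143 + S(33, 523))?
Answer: I*sqrt(92087) ≈ 303.46*I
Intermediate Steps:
S(d, N) = d*(-1 + d)
sqrt(-93143 + S(33, 523)) = sqrt(-93143 + 33*(-1 + 33)) = sqrt(-93143 + 33*32) = sqrt(-93143 + 1056) = sqrt(-92087) = I*sqrt(92087)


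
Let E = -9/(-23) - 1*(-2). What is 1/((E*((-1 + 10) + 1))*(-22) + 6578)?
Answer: 23/139194 ≈ 0.00016524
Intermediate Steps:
E = 55/23 (E = -9*(-1/23) + 2 = 9/23 + 2 = 55/23 ≈ 2.3913)
1/((E*((-1 + 10) + 1))*(-22) + 6578) = 1/((55*((-1 + 10) + 1)/23)*(-22) + 6578) = 1/((55*(9 + 1)/23)*(-22) + 6578) = 1/(((55/23)*10)*(-22) + 6578) = 1/((550/23)*(-22) + 6578) = 1/(-12100/23 + 6578) = 1/(139194/23) = 23/139194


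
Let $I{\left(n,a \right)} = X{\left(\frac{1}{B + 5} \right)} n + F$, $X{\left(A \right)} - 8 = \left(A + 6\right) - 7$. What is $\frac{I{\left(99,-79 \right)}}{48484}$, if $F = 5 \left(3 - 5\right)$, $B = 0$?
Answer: $\frac{1757}{121210} \approx 0.014496$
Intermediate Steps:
$X{\left(A \right)} = 7 + A$ ($X{\left(A \right)} = 8 + \left(\left(A + 6\right) - 7\right) = 8 + \left(\left(6 + A\right) - 7\right) = 8 + \left(-1 + A\right) = 7 + A$)
$F = -10$ ($F = 5 \left(-2\right) = -10$)
$I{\left(n,a \right)} = -10 + \frac{36 n}{5}$ ($I{\left(n,a \right)} = \left(7 + \frac{1}{0 + 5}\right) n - 10 = \left(7 + \frac{1}{5}\right) n - 10 = \frac{36 n}{5} - 10 = -10 + \frac{36 n}{5}$)
$\frac{I{\left(99,-79 \right)}}{48484} = \frac{-10 + \frac{36}{5} \cdot 99}{48484} = \left(-10 + \frac{3564}{5}\right) \frac{1}{48484} = \frac{3514}{5} \cdot \frac{1}{48484} = \frac{1757}{121210}$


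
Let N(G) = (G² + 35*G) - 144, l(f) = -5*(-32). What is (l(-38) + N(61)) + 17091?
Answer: 22963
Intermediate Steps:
l(f) = 160
N(G) = -144 + G² + 35*G
(l(-38) + N(61)) + 17091 = (160 + (-144 + 61² + 35*61)) + 17091 = (160 + (-144 + 3721 + 2135)) + 17091 = (160 + 5712) + 17091 = 5872 + 17091 = 22963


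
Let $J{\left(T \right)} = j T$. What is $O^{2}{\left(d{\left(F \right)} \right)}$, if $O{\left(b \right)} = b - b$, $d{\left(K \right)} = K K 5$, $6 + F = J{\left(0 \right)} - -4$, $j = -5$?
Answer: $0$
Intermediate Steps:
$J{\left(T \right)} = - 5 T$
$F = -2$ ($F = -6 - -4 = -6 + \left(0 + 4\right) = -6 + 4 = -2$)
$d{\left(K \right)} = 5 K^{2}$ ($d{\left(K \right)} = K^{2} \cdot 5 = 5 K^{2}$)
$O{\left(b \right)} = 0$
$O^{2}{\left(d{\left(F \right)} \right)} = 0^{2} = 0$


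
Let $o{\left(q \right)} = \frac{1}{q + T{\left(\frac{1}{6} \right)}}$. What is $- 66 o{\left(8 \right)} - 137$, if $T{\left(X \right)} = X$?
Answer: $- \frac{7109}{49} \approx -145.08$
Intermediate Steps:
$o{\left(q \right)} = \frac{1}{\frac{1}{6} + q}$ ($o{\left(q \right)} = \frac{1}{q + \frac{1}{6}} = \frac{1}{\frac{1}{6} + q}$)
$- 66 o{\left(8 \right)} - 137 = - 66 \frac{6}{1 + 6 \cdot 8} - 137 = - 66 \frac{6}{1 + 48} - 137 = - 66 \cdot \frac{6}{49} - 137 = - 66 \cdot 6 \cdot \frac{1}{49} - 137 = \left(-66\right) \frac{6}{49} - 137 = - \frac{396}{49} - 137 = - \frac{7109}{49}$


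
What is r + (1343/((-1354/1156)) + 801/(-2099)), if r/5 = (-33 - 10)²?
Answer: 11507458212/1421023 ≈ 8098.0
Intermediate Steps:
r = 9245 (r = 5*(-33 - 10)² = 5*(-43)² = 5*1849 = 9245)
r + (1343/((-1354/1156)) + 801/(-2099)) = 9245 + (1343/((-1354/1156)) + 801/(-2099)) = 9245 + (1343/((-1354*1/1156)) + 801*(-1/2099)) = 9245 + (1343/(-677/578) - 801/2099) = 9245 + (1343*(-578/677) - 801/2099) = 9245 + (-776254/677 - 801/2099) = 9245 - 1629899423/1421023 = 11507458212/1421023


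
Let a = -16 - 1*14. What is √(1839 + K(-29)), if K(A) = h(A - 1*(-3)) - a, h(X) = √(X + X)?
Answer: √(1869 + 2*I*√13) ≈ 43.232 + 0.0834*I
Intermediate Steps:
h(X) = √2*√X (h(X) = √(2*X) = √2*√X)
a = -30 (a = -16 - 14 = -30)
K(A) = 30 + √2*√(3 + A) (K(A) = √2*√(A - 1*(-3)) - 1*(-30) = √2*√(A + 3) + 30 = √2*√(3 + A) + 30 = 30 + √2*√(3 + A))
√(1839 + K(-29)) = √(1839 + (30 + √(6 + 2*(-29)))) = √(1839 + (30 + √(6 - 58))) = √(1839 + (30 + √(-52))) = √(1839 + (30 + 2*I*√13)) = √(1869 + 2*I*√13)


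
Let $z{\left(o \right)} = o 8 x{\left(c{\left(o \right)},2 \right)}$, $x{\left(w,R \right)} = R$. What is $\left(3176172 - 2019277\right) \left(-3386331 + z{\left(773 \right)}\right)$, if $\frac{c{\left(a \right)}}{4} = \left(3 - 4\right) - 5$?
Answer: $-3903320924885$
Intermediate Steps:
$c{\left(a \right)} = -24$ ($c{\left(a \right)} = 4 \left(\left(3 - 4\right) - 5\right) = 4 \left(-1 - 5\right) = 4 \left(-6\right) = -24$)
$z{\left(o \right)} = 16 o$ ($z{\left(o \right)} = o 8 \cdot 2 = 8 o 2 = 16 o$)
$\left(3176172 - 2019277\right) \left(-3386331 + z{\left(773 \right)}\right) = \left(3176172 - 2019277\right) \left(-3386331 + 16 \cdot 773\right) = 1156895 \left(-3386331 + 12368\right) = 1156895 \left(-3373963\right) = -3903320924885$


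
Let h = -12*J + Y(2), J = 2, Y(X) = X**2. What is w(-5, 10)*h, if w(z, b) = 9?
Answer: -180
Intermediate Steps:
h = -20 (h = -12*2 + 2**2 = -24 + 4 = -20)
w(-5, 10)*h = 9*(-20) = -180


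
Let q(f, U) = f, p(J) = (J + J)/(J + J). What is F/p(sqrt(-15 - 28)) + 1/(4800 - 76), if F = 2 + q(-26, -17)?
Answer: -113375/4724 ≈ -24.000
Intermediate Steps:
p(J) = 1 (p(J) = (2*J)/((2*J)) = (2*J)*(1/(2*J)) = 1)
F = -24 (F = 2 - 26 = -24)
F/p(sqrt(-15 - 28)) + 1/(4800 - 76) = -24/1 + 1/(4800 - 76) = -24*1 + 1/4724 = -24 + 1/4724 = -113375/4724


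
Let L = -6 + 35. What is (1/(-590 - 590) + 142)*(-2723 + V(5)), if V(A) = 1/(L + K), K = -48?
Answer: -4334583771/11210 ≈ -3.8667e+5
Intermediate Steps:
L = 29
V(A) = -1/19 (V(A) = 1/(29 - 48) = 1/(-19) = -1/19)
(1/(-590 - 590) + 142)*(-2723 + V(5)) = (1/(-590 - 590) + 142)*(-2723 - 1/19) = (1/(-1180) + 142)*(-51738/19) = (-1/1180 + 142)*(-51738/19) = (167559/1180)*(-51738/19) = -4334583771/11210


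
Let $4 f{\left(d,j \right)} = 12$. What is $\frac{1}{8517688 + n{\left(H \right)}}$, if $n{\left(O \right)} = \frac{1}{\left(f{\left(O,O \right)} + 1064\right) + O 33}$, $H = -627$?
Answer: $\frac{19624}{167151109311} \approx 1.174 \cdot 10^{-7}$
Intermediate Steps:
$f{\left(d,j \right)} = 3$ ($f{\left(d,j \right)} = \frac{1}{4} \cdot 12 = 3$)
$n{\left(O \right)} = \frac{1}{1067 + 33 O}$ ($n{\left(O \right)} = \frac{1}{\left(3 + 1064\right) + O 33} = \frac{1}{1067 + 33 O}$)
$\frac{1}{8517688 + n{\left(H \right)}} = \frac{1}{8517688 + \frac{1}{11 \left(97 + 3 \left(-627\right)\right)}} = \frac{1}{8517688 + \frac{1}{11 \left(97 - 1881\right)}} = \frac{1}{8517688 + \frac{1}{11 \left(-1784\right)}} = \frac{1}{8517688 + \frac{1}{11} \left(- \frac{1}{1784}\right)} = \frac{1}{8517688 - \frac{1}{19624}} = \frac{1}{\frac{167151109311}{19624}} = \frac{19624}{167151109311}$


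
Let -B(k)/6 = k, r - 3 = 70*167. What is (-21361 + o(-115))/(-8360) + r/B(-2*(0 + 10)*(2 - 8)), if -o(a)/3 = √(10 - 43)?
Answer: -2059339/150480 + 3*I*√33/8360 ≈ -13.685 + 0.0020614*I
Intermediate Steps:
o(a) = -3*I*√33 (o(a) = -3*√(10 - 43) = -3*I*√33)
r = 11693 (r = 3 + 70*167 = 3 + 11690 = 11693)
B(k) = -6*k
(-21361 + o(-115))/(-8360) + r/B(-2*(0 + 10)*(2 - 8)) = (-21361 - 3*I*√33)/(-8360) + 11693/((-(-12)*(0 + 10)*(2 - 8))) = (-21361 - 3*I*√33)*(-1/8360) + 11693/((-(-12)*10*(-6))) = (21361/8360 + 3*I*√33/8360) + 11693/((-(-12)*(-60))) = (21361/8360 + 3*I*√33/8360) + 11693/((-6*120)) = (21361/8360 + 3*I*√33/8360) + 11693/(-720) = (21361/8360 + 3*I*√33/8360) + 11693*(-1/720) = (21361/8360 + 3*I*√33/8360) - 11693/720 = -2059339/150480 + 3*I*√33/8360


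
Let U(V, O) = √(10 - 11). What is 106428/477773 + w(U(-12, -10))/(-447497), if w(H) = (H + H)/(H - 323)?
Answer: 2484421281522367/11152980504801865 + 323*I/23343681005 ≈ 0.22276 + 1.3837e-8*I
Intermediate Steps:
U(V, O) = I (U(V, O) = √(-1) = I)
w(H) = 2*H/(-323 + H) (w(H) = (2*H)/(-323 + H) = 2*H/(-323 + H))
106428/477773 + w(U(-12, -10))/(-447497) = 106428/477773 + (2*I/(-323 + I))/(-447497) = 106428*(1/477773) + (2*I*((-323 - I)/104330))*(-1/447497) = 106428/477773 + (I*(-323 - I)/52165)*(-1/447497) = 106428/477773 - I*(-323 - I)/23343681005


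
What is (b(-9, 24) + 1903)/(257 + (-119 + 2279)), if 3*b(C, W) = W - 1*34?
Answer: 5699/7251 ≈ 0.78596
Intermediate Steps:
b(C, W) = -34/3 + W/3 (b(C, W) = (W - 1*34)/3 = (W - 34)/3 = (-34 + W)/3 = -34/3 + W/3)
(b(-9, 24) + 1903)/(257 + (-119 + 2279)) = ((-34/3 + (⅓)*24) + 1903)/(257 + (-119 + 2279)) = ((-34/3 + 8) + 1903)/(257 + 2160) = (-10/3 + 1903)/2417 = (5699/3)*(1/2417) = 5699/7251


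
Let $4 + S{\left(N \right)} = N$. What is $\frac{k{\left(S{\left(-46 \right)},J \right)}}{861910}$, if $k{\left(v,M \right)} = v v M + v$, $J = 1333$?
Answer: $\frac{333245}{86191} \approx 3.8664$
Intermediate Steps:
$S{\left(N \right)} = -4 + N$
$k{\left(v,M \right)} = v + M v^{2}$ ($k{\left(v,M \right)} = v^{2} M + v = M v^{2} + v = v + M v^{2}$)
$\frac{k{\left(S{\left(-46 \right)},J \right)}}{861910} = \frac{\left(-4 - 46\right) \left(1 + 1333 \left(-4 - 46\right)\right)}{861910} = - 50 \left(1 + 1333 \left(-50\right)\right) \frac{1}{861910} = - 50 \left(1 - 66650\right) \frac{1}{861910} = \left(-50\right) \left(-66649\right) \frac{1}{861910} = 3332450 \cdot \frac{1}{861910} = \frac{333245}{86191}$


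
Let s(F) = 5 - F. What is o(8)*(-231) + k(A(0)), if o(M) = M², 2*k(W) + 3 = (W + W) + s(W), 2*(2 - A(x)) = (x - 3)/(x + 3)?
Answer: -59127/4 ≈ -14782.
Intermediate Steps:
A(x) = 2 - (-3 + x)/(2*(3 + x)) (A(x) = 2 - (x - 3)/(2*(x + 3)) = 2 - (-3 + x)/(2*(3 + x)))
k(W) = 1 + W/2 (k(W) = -3/2 + ((W + W) + (5 - W))/2 = -3/2 + (2*W + (5 - W))/2 = -3/2 + (5 + W)/2 = -3/2 + (5/2 + W/2) = 1 + W/2)
o(8)*(-231) + k(A(0)) = 8²*(-231) + (1 + (3*(5 + 0)/(2*(3 + 0)))/2) = 64*(-231) + (1 + ((3/2)*5/3)/2) = -14784 + (1 + ((3/2)*(⅓)*5)/2) = -14784 + (1 + (½)*(5/2)) = -14784 + (1 + 5/4) = -14784 + 9/4 = -59127/4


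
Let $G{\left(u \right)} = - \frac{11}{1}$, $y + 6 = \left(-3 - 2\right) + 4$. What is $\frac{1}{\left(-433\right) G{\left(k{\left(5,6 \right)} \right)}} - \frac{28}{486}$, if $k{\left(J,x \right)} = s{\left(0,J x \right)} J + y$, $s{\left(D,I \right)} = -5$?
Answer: $- \frac{66439}{1157409} \approx -0.057403$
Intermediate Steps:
$y = -7$ ($y = -6 + \left(\left(-3 - 2\right) + 4\right) = -6 + \left(-5 + 4\right) = -6 - 1 = -7$)
$k{\left(J,x \right)} = -7 - 5 J$ ($k{\left(J,x \right)} = - 5 J - 7 = -7 - 5 J$)
$G{\left(u \right)} = -11$ ($G{\left(u \right)} = \left(-11\right) 1 = -11$)
$\frac{1}{\left(-433\right) G{\left(k{\left(5,6 \right)} \right)}} - \frac{28}{486} = \frac{1}{\left(-433\right) \left(-11\right)} - \frac{28}{486} = \left(- \frac{1}{433}\right) \left(- \frac{1}{11}\right) - \frac{14}{243} = \frac{1}{4763} - \frac{14}{243} = - \frac{66439}{1157409}$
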